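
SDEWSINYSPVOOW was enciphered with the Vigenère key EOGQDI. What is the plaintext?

OPYGPAJKMZSGKI

Repeat the key across the ciphertext: EOGQDIEOGQDIEO
S(18)−E(4): 14 → O
D(3)−O(14): -11≡15 → P
E(4)−G(6): -2≡24 → Y
W(22)−Q(16): 6 → G
S(18)−D(3): 15 → P
I(8)−I(8): 0 → A
N(13)−E(4): 9 → J
Y(24)−O(14): 10 → K
S(18)−G(6): 12 → M
P(15)−Q(16): -1≡25 → Z
V(21)−D(3): 18 → S
O(14)−I(8): 6 → G
O(14)−E(4): 10 → K
W(22)−O(14): 8 → I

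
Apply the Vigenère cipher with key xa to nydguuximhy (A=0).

Repeat the key across the message: xaxaxaxaxax
n(13)+x(23): 36≡10 → k
y(24)+a(0): 24 → y
d(3)+x(23): 26≡0 → a
g(6)+a(0): 6 → g
u(20)+x(23): 43≡17 → r
u(20)+a(0): 20 → u
x(23)+x(23): 46≡20 → u
i(8)+a(0): 8 → i
m(12)+x(23): 35≡9 → j
h(7)+a(0): 7 → h
y(24)+x(23): 47≡21 → v

kyagruuijhv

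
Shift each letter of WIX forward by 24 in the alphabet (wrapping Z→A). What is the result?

UGV

W(22): 22+24=46≡20 → U
I(8): 8+24=32≡6 → G
X(23): 23+24=47≡21 → V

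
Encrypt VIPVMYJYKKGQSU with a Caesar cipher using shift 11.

GTAGXJUJVVRBDF

V(21): 21+11=32≡6 → G
I(8): 8+11=19 → T
P(15): 15+11=26≡0 → A
V(21): 21+11=32≡6 → G
M(12): 12+11=23 → X
Y(24): 24+11=35≡9 → J
J(9): 9+11=20 → U
Y(24): 24+11=35≡9 → J
K(10): 10+11=21 → V
K(10): 10+11=21 → V
G(6): 6+11=17 → R
Q(16): 16+11=27≡1 → B
S(18): 18+11=29≡3 → D
U(20): 20+11=31≡5 → F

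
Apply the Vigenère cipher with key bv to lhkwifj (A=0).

mclrjak

Repeat the key across the message: bvbvbvb
l(11)+b(1): 12 → m
h(7)+v(21): 28≡2 → c
k(10)+b(1): 11 → l
w(22)+v(21): 43≡17 → r
i(8)+b(1): 9 → j
f(5)+v(21): 26≡0 → a
j(9)+b(1): 10 → k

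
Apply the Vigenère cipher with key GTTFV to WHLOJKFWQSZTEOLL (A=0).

Repeat the key across the message: GTTFVGTTFVGTTFVG
W(22)+G(6): 28≡2 → C
H(7)+T(19): 26≡0 → A
L(11)+T(19): 30≡4 → E
O(14)+F(5): 19 → T
J(9)+V(21): 30≡4 → E
K(10)+G(6): 16 → Q
F(5)+T(19): 24 → Y
W(22)+T(19): 41≡15 → P
Q(16)+F(5): 21 → V
S(18)+V(21): 39≡13 → N
Z(25)+G(6): 31≡5 → F
T(19)+T(19): 38≡12 → M
E(4)+T(19): 23 → X
O(14)+F(5): 19 → T
L(11)+V(21): 32≡6 → G
L(11)+G(6): 17 → R

CAETEQYPVNFMXTGR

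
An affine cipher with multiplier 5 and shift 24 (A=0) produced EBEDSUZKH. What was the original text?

WLWBEUVSH

The inverse of 5 mod 26 is 21, since 5·21=105≡1. Apply D(y)=21·(y−24) mod 26:
E(4): 21·(4−24)=-420≡22 → W
B(1): 21·(1−24)=-483≡11 → L
E(4): 21·(4−24)=-420≡22 → W
D(3): 21·(3−24)=-441≡1 → B
S(18): 21·(18−24)=-126≡4 → E
U(20): 21·(20−24)=-84≡20 → U
Z(25): 21·(25−24)=21 → V
K(10): 21·(10−24)=-294≡18 → S
H(7): 21·(7−24)=-357≡7 → H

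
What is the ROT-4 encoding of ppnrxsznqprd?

ttrvbwdrutvh

p(15): 15+4=19 → t
p(15): 15+4=19 → t
n(13): 13+4=17 → r
r(17): 17+4=21 → v
x(23): 23+4=27≡1 → b
s(18): 18+4=22 → w
z(25): 25+4=29≡3 → d
n(13): 13+4=17 → r
q(16): 16+4=20 → u
p(15): 15+4=19 → t
r(17): 17+4=21 → v
d(3): 3+4=7 → h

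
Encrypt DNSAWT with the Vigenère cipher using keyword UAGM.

XNYMQT

Repeat the key across the message: UAGMUA
D(3)+U(20): 23 → X
N(13)+A(0): 13 → N
S(18)+G(6): 24 → Y
A(0)+M(12): 12 → M
W(22)+U(20): 42≡16 → Q
T(19)+A(0): 19 → T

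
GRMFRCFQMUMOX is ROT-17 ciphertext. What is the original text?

PAVOALOZVDVXG

G(6): 6−17=-11≡15 → P
R(17): 17−17=0 → A
M(12): 12−17=-5≡21 → V
F(5): 5−17=-12≡14 → O
R(17): 17−17=0 → A
C(2): 2−17=-15≡11 → L
F(5): 5−17=-12≡14 → O
Q(16): 16−17=-1≡25 → Z
M(12): 12−17=-5≡21 → V
U(20): 20−17=3 → D
M(12): 12−17=-5≡21 → V
O(14): 14−17=-3≡23 → X
X(23): 23−17=6 → G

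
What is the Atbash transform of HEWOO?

SVDLL

H(7) → S(18)
E(4) → V(21)
W(22) → D(3)
O(14) → L(11)
O(14) → L(11)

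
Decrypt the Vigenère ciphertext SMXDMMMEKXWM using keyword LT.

Repeat the key across the ciphertext: LTLTLTLTLTLT
S(18)−L(11): 7 → H
M(12)−T(19): -7≡19 → T
X(23)−L(11): 12 → M
D(3)−T(19): -16≡10 → K
M(12)−L(11): 1 → B
M(12)−T(19): -7≡19 → T
M(12)−L(11): 1 → B
E(4)−T(19): -15≡11 → L
K(10)−L(11): -1≡25 → Z
X(23)−T(19): 4 → E
W(22)−L(11): 11 → L
M(12)−T(19): -7≡19 → T

HTMKBTBLZELT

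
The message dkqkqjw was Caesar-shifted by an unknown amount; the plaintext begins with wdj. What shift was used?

7

From the crib: d(3)−w(22)=-19≡7, so the shift is 7.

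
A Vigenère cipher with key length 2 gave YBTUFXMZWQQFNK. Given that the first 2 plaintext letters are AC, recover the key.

Subtract each crib letter from the matching ciphertext letter (mod 26):
Y(24)−A(0)=24 → Y
B(1)−C(2)=-1≡25 → Z

YZ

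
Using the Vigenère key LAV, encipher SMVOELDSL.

DMQZEGOSG

Repeat the key across the message: LAVLAVLAV
S(18)+L(11): 29≡3 → D
M(12)+A(0): 12 → M
V(21)+V(21): 42≡16 → Q
O(14)+L(11): 25 → Z
E(4)+A(0): 4 → E
L(11)+V(21): 32≡6 → G
D(3)+L(11): 14 → O
S(18)+A(0): 18 → S
L(11)+V(21): 32≡6 → G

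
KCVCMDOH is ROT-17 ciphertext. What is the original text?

K(10): 10−17=-7≡19 → T
C(2): 2−17=-15≡11 → L
V(21): 21−17=4 → E
C(2): 2−17=-15≡11 → L
M(12): 12−17=-5≡21 → V
D(3): 3−17=-14≡12 → M
O(14): 14−17=-3≡23 → X
H(7): 7−17=-10≡16 → Q

TLELVMXQ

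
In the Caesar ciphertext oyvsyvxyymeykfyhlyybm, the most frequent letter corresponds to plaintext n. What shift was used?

11

The most frequent ciphertext letter is y (appears 8 times).
y is position 24; n is position 13.
Shift = 11.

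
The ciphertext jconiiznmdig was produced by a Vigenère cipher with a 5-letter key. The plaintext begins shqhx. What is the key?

Subtract each crib letter from the matching ciphertext letter (mod 26):
j(9)−s(18)=-9≡17 → r
c(2)−h(7)=-5≡21 → v
o(14)−q(16)=-2≡24 → y
n(13)−h(7)=6 → g
i(8)−x(23)=-15≡11 → l

rvygl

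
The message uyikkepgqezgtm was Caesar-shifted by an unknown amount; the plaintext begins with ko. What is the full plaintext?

koyaaufwgupwjc

From the crib: u(20)−k(10)=10, so the shift is 10.
Subtract 10 from each ciphertext letter:
u(20): 20−10=10 → k
y(24): 24−10=14 → o
i(8): 8−10=-2≡24 → y
k(10): 10−10=0 → a
k(10): 10−10=0 → a
e(4): 4−10=-6≡20 → u
p(15): 15−10=5 → f
g(6): 6−10=-4≡22 → w
q(16): 16−10=6 → g
e(4): 4−10=-6≡20 → u
z(25): 25−10=15 → p
g(6): 6−10=-4≡22 → w
t(19): 19−10=9 → j
m(12): 12−10=2 → c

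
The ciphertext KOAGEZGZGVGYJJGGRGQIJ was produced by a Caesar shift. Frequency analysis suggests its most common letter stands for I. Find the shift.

The most frequent ciphertext letter is G (appears 7 times).
G is position 6; I is position 8.
Shift = -2≡24.

24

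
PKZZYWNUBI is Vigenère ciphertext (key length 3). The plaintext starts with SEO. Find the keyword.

Subtract each crib letter from the matching ciphertext letter (mod 26):
P(15)−S(18)=-3≡23 → X
K(10)−E(4)=6 → G
Z(25)−O(14)=11 → L

XGL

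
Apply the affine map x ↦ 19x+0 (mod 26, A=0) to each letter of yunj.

oqnp

y(24): 19·24+0=456≡14 → o
u(20): 19·20+0=380≡16 → q
n(13): 19·13+0=247≡13 → n
j(9): 19·9+0=171≡15 → p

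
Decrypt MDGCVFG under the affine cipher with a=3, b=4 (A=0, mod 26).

URSIXJS

The inverse of 3 mod 26 is 9, since 3·9=27≡1. Apply D(y)=9·(y−4) mod 26:
M(12): 9·(12−4)=72≡20 → U
D(3): 9·(3−4)=-9≡17 → R
G(6): 9·(6−4)=18 → S
C(2): 9·(2−4)=-18≡8 → I
V(21): 9·(21−4)=153≡23 → X
F(5): 9·(5−4)=9 → J
G(6): 9·(6−4)=18 → S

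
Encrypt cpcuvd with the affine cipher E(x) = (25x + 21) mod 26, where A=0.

tgtbas

c(2): 25·2+21=71≡19 → t
p(15): 25·15+21=396≡6 → g
c(2): 25·2+21=71≡19 → t
u(20): 25·20+21=521≡1 → b
v(21): 25·21+21=546≡0 → a
d(3): 25·3+21=96≡18 → s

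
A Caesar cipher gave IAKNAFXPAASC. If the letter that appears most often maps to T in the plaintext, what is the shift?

The most frequent ciphertext letter is A (appears 4 times).
A is position 0; T is position 19.
Shift = -19≡7.

7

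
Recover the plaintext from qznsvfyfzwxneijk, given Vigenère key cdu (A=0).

owtqslwcfuutcfpi

Repeat the key across the ciphertext: cducducducducduc
q(16)−c(2): 14 → o
z(25)−d(3): 22 → w
n(13)−u(20): -7≡19 → t
s(18)−c(2): 16 → q
v(21)−d(3): 18 → s
f(5)−u(20): -15≡11 → l
y(24)−c(2): 22 → w
f(5)−d(3): 2 → c
z(25)−u(20): 5 → f
w(22)−c(2): 20 → u
x(23)−d(3): 20 → u
n(13)−u(20): -7≡19 → t
e(4)−c(2): 2 → c
i(8)−d(3): 5 → f
j(9)−u(20): -11≡15 → p
k(10)−c(2): 8 → i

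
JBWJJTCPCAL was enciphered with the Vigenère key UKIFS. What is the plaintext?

PROERZSHXIR

Repeat the key across the ciphertext: UKIFSUKIFSU
J(9)−U(20): -11≡15 → P
B(1)−K(10): -9≡17 → R
W(22)−I(8): 14 → O
J(9)−F(5): 4 → E
J(9)−S(18): -9≡17 → R
T(19)−U(20): -1≡25 → Z
C(2)−K(10): -8≡18 → S
P(15)−I(8): 7 → H
C(2)−F(5): -3≡23 → X
A(0)−S(18): -18≡8 → I
L(11)−U(20): -9≡17 → R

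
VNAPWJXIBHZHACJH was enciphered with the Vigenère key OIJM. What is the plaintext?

Repeat the key across the ciphertext: OIJMOIJMOIJMOIJM
V(21)−O(14): 7 → H
N(13)−I(8): 5 → F
A(0)−J(9): -9≡17 → R
P(15)−M(12): 3 → D
W(22)−O(14): 8 → I
J(9)−I(8): 1 → B
X(23)−J(9): 14 → O
I(8)−M(12): -4≡22 → W
B(1)−O(14): -13≡13 → N
H(7)−I(8): -1≡25 → Z
Z(25)−J(9): 16 → Q
H(7)−M(12): -5≡21 → V
A(0)−O(14): -14≡12 → M
C(2)−I(8): -6≡20 → U
J(9)−J(9): 0 → A
H(7)−M(12): -5≡21 → V

HFRDIBOWNZQVMUAV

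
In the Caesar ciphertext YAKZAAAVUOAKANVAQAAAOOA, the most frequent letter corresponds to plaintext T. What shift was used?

7

The most frequent ciphertext letter is A (appears 11 times).
A is position 0; T is position 19.
Shift = -19≡7.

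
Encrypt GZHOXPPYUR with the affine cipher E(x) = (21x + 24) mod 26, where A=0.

G(6): 21·6+24=150≡20 → U
Z(25): 21·25+24=549≡3 → D
H(7): 21·7+24=171≡15 → P
O(14): 21·14+24=318≡6 → G
X(23): 21·23+24=507≡13 → N
P(15): 21·15+24=339≡1 → B
P(15): 21·15+24=339≡1 → B
Y(24): 21·24+24=528≡8 → I
U(20): 21·20+24=444≡2 → C
R(17): 21·17+24=381≡17 → R

UDPGNBBICR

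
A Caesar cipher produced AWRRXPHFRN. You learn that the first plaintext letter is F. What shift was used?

From the crib: A(0)−F(5)=-5≡21, so the shift is 21.

21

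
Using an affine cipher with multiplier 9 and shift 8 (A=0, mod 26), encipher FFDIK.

BBJCU

F(5): 9·5+8=53≡1 → B
F(5): 9·5+8=53≡1 → B
D(3): 9·3+8=35≡9 → J
I(8): 9·8+8=80≡2 → C
K(10): 9·10+8=98≡20 → U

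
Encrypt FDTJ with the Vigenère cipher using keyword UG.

ZJNP

Repeat the key across the message: UGUG
F(5)+U(20): 25 → Z
D(3)+G(6): 9 → J
T(19)+U(20): 39≡13 → N
J(9)+G(6): 15 → P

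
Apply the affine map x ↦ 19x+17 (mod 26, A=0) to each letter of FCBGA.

F(5): 19·5+17=112≡8 → I
C(2): 19·2+17=55≡3 → D
B(1): 19·1+17=36≡10 → K
G(6): 19·6+17=131≡1 → B
A(0): 19·0+17=17 → R

IDKBR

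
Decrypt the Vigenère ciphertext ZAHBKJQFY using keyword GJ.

TRBSEAKWS

Repeat the key across the ciphertext: GJGJGJGJG
Z(25)−G(6): 19 → T
A(0)−J(9): -9≡17 → R
H(7)−G(6): 1 → B
B(1)−J(9): -8≡18 → S
K(10)−G(6): 4 → E
J(9)−J(9): 0 → A
Q(16)−G(6): 10 → K
F(5)−J(9): -4≡22 → W
Y(24)−G(6): 18 → S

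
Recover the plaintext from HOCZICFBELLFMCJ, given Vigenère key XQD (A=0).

Repeat the key across the ciphertext: XQDXQDXQDXQDXQD
H(7)−X(23): -16≡10 → K
O(14)−Q(16): -2≡24 → Y
C(2)−D(3): -1≡25 → Z
Z(25)−X(23): 2 → C
I(8)−Q(16): -8≡18 → S
C(2)−D(3): -1≡25 → Z
F(5)−X(23): -18≡8 → I
B(1)−Q(16): -15≡11 → L
E(4)−D(3): 1 → B
L(11)−X(23): -12≡14 → O
L(11)−Q(16): -5≡21 → V
F(5)−D(3): 2 → C
M(12)−X(23): -11≡15 → P
C(2)−Q(16): -14≡12 → M
J(9)−D(3): 6 → G

KYZCSZILBOVCPMG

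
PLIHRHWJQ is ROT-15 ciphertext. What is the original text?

AWTSCSHUB

P(15): 15−15=0 → A
L(11): 11−15=-4≡22 → W
I(8): 8−15=-7≡19 → T
H(7): 7−15=-8≡18 → S
R(17): 17−15=2 → C
H(7): 7−15=-8≡18 → S
W(22): 22−15=7 → H
J(9): 9−15=-6≡20 → U
Q(16): 16−15=1 → B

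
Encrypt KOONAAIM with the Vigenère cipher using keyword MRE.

WFSZREUD

Repeat the key across the message: MREMREMR
K(10)+M(12): 22 → W
O(14)+R(17): 31≡5 → F
O(14)+E(4): 18 → S
N(13)+M(12): 25 → Z
A(0)+R(17): 17 → R
A(0)+E(4): 4 → E
I(8)+M(12): 20 → U
M(12)+R(17): 29≡3 → D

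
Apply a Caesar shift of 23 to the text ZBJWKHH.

WYGTHEE

Z(25): 25+23=48≡22 → W
B(1): 1+23=24 → Y
J(9): 9+23=32≡6 → G
W(22): 22+23=45≡19 → T
K(10): 10+23=33≡7 → H
H(7): 7+23=30≡4 → E
H(7): 7+23=30≡4 → E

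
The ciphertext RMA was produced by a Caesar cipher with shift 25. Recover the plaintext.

SNB

R(17): 17−25=-8≡18 → S
M(12): 12−25=-13≡13 → N
A(0): 0−25=-25≡1 → B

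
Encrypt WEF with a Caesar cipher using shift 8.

W(22): 22+8=30≡4 → E
E(4): 4+8=12 → M
F(5): 5+8=13 → N

EMN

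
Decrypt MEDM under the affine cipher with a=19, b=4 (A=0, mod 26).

KAPK

The inverse of 19 mod 26 is 11, since 19·11=209≡1. Apply D(y)=11·(y−4) mod 26:
M(12): 11·(12−4)=88≡10 → K
E(4): 11·(4−4)=0 → A
D(3): 11·(3−4)=-11≡15 → P
M(12): 11·(12−4)=88≡10 → K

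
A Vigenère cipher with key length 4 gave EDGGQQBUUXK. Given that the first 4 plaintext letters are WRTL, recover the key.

IMNV

Subtract each crib letter from the matching ciphertext letter (mod 26):
E(4)−W(22)=-18≡8 → I
D(3)−R(17)=-14≡12 → M
G(6)−T(19)=-13≡13 → N
G(6)−L(11)=-5≡21 → V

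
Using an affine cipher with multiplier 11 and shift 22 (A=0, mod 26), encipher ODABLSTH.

O(14): 11·14+22=176≡20 → U
D(3): 11·3+22=55≡3 → D
A(0): 11·0+22=22 → W
B(1): 11·1+22=33≡7 → H
L(11): 11·11+22=143≡13 → N
S(18): 11·18+22=220≡12 → M
T(19): 11·19+22=231≡23 → X
H(7): 11·7+22=99≡21 → V

UDWHNMXV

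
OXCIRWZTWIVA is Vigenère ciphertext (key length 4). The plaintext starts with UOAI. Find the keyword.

Subtract each crib letter from the matching ciphertext letter (mod 26):
O(14)−U(20)=-6≡20 → U
X(23)−O(14)=9 → J
C(2)−A(0)=2 → C
I(8)−I(8)=0 → A

UJCA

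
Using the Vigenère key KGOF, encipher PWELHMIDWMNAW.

Repeat the key across the message: KGOFKGOFKGOFK
P(15)+K(10): 25 → Z
W(22)+G(6): 28≡2 → C
E(4)+O(14): 18 → S
L(11)+F(5): 16 → Q
H(7)+K(10): 17 → R
M(12)+G(6): 18 → S
I(8)+O(14): 22 → W
D(3)+F(5): 8 → I
W(22)+K(10): 32≡6 → G
M(12)+G(6): 18 → S
N(13)+O(14): 27≡1 → B
A(0)+F(5): 5 → F
W(22)+K(10): 32≡6 → G

ZCSQRSWIGSBFG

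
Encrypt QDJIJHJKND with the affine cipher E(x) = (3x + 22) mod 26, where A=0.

Q(16): 3·16+22=70≡18 → S
D(3): 3·3+22=31≡5 → F
J(9): 3·9+22=49≡23 → X
I(8): 3·8+22=46≡20 → U
J(9): 3·9+22=49≡23 → X
H(7): 3·7+22=43≡17 → R
J(9): 3·9+22=49≡23 → X
K(10): 3·10+22=52≡0 → A
N(13): 3·13+22=61≡9 → J
D(3): 3·3+22=31≡5 → F

SFXUXRXAJF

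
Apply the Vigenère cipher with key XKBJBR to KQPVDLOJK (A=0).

Repeat the key across the message: XKBJBRXKB
K(10)+X(23): 33≡7 → H
Q(16)+K(10): 26≡0 → A
P(15)+B(1): 16 → Q
V(21)+J(9): 30≡4 → E
D(3)+B(1): 4 → E
L(11)+R(17): 28≡2 → C
O(14)+X(23): 37≡11 → L
J(9)+K(10): 19 → T
K(10)+B(1): 11 → L

HAQEECLTL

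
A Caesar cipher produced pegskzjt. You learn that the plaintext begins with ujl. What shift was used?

21

From the crib: p(15)−u(20)=-5≡21, so the shift is 21.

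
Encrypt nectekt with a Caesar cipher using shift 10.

n(13): 13+10=23 → x
e(4): 4+10=14 → o
c(2): 2+10=12 → m
t(19): 19+10=29≡3 → d
e(4): 4+10=14 → o
k(10): 10+10=20 → u
t(19): 19+10=29≡3 → d

xomdoud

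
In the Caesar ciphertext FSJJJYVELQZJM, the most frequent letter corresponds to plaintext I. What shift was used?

1

The most frequent ciphertext letter is J (appears 4 times).
J is position 9; I is position 8.
Shift = 1.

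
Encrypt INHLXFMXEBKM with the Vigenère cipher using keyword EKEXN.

Repeat the key across the message: EKEXNEKEXNEK
I(8)+E(4): 12 → M
N(13)+K(10): 23 → X
H(7)+E(4): 11 → L
L(11)+X(23): 34≡8 → I
X(23)+N(13): 36≡10 → K
F(5)+E(4): 9 → J
M(12)+K(10): 22 → W
X(23)+E(4): 27≡1 → B
E(4)+X(23): 27≡1 → B
B(1)+N(13): 14 → O
K(10)+E(4): 14 → O
M(12)+K(10): 22 → W

MXLIKJWBBOOW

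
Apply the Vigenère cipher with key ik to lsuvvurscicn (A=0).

tccfdezckskx

Repeat the key across the message: ikikikikikik
l(11)+i(8): 19 → t
s(18)+k(10): 28≡2 → c
u(20)+i(8): 28≡2 → c
v(21)+k(10): 31≡5 → f
v(21)+i(8): 29≡3 → d
u(20)+k(10): 30≡4 → e
r(17)+i(8): 25 → z
s(18)+k(10): 28≡2 → c
c(2)+i(8): 10 → k
i(8)+k(10): 18 → s
c(2)+i(8): 10 → k
n(13)+k(10): 23 → x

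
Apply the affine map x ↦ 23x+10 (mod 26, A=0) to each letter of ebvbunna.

yhzhcxxk

e(4): 23·4+10=102≡24 → y
b(1): 23·1+10=33≡7 → h
v(21): 23·21+10=493≡25 → z
b(1): 23·1+10=33≡7 → h
u(20): 23·20+10=470≡2 → c
n(13): 23·13+10=309≡23 → x
n(13): 23·13+10=309≡23 → x
a(0): 23·0+10=10 → k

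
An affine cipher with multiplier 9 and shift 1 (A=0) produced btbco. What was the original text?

acadn

The inverse of 9 mod 26 is 3, since 9·3=27≡1. Apply D(y)=3·(y−1) mod 26:
b(1): 3·(1−1)=0 → a
t(19): 3·(19−1)=54≡2 → c
b(1): 3·(1−1)=0 → a
c(2): 3·(2−1)=3 → d
o(14): 3·(14−1)=39≡13 → n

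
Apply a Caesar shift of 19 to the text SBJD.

S(18): 18+19=37≡11 → L
B(1): 1+19=20 → U
J(9): 9+19=28≡2 → C
D(3): 3+19=22 → W

LUCW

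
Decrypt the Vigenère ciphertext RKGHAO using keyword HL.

Repeat the key across the ciphertext: HLHLHL
R(17)−H(7): 10 → K
K(10)−L(11): -1≡25 → Z
G(6)−H(7): -1≡25 → Z
H(7)−L(11): -4≡22 → W
A(0)−H(7): -7≡19 → T
O(14)−L(11): 3 → D

KZZWTD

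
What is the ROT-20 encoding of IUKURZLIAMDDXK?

COEOLTFCUGXXRE

I(8): 8+20=28≡2 → C
U(20): 20+20=40≡14 → O
K(10): 10+20=30≡4 → E
U(20): 20+20=40≡14 → O
R(17): 17+20=37≡11 → L
Z(25): 25+20=45≡19 → T
L(11): 11+20=31≡5 → F
I(8): 8+20=28≡2 → C
A(0): 0+20=20 → U
M(12): 12+20=32≡6 → G
D(3): 3+20=23 → X
D(3): 3+20=23 → X
X(23): 23+20=43≡17 → R
K(10): 10+20=30≡4 → E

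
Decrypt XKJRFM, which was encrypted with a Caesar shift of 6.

X(23): 23−6=17 → R
K(10): 10−6=4 → E
J(9): 9−6=3 → D
R(17): 17−6=11 → L
F(5): 5−6=-1≡25 → Z
M(12): 12−6=6 → G

REDLZG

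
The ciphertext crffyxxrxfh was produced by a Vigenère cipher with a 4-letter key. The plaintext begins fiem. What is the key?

xjbt

Subtract each crib letter from the matching ciphertext letter (mod 26):
c(2)−f(5)=-3≡23 → x
r(17)−i(8)=9 → j
f(5)−e(4)=1 → b
f(5)−m(12)=-7≡19 → t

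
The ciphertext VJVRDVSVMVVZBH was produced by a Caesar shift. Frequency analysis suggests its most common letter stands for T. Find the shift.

The most frequent ciphertext letter is V (appears 6 times).
V is position 21; T is position 19.
Shift = 2.

2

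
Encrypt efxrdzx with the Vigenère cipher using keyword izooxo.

melfanf

Repeat the key across the message: izooxoi
e(4)+i(8): 12 → m
f(5)+z(25): 30≡4 → e
x(23)+o(14): 37≡11 → l
r(17)+o(14): 31≡5 → f
d(3)+x(23): 26≡0 → a
z(25)+o(14): 39≡13 → n
x(23)+i(8): 31≡5 → f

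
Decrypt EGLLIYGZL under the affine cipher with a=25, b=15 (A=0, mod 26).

The inverse of 25 mod 26 is 25, since 25·25=625≡1. Apply D(y)=25·(y−15) mod 26:
E(4): 25·(4−15)=-275≡11 → L
G(6): 25·(6−15)=-225≡9 → J
L(11): 25·(11−15)=-100≡4 → E
L(11): 25·(11−15)=-100≡4 → E
I(8): 25·(8−15)=-175≡7 → H
Y(24): 25·(24−15)=225≡17 → R
G(6): 25·(6−15)=-225≡9 → J
Z(25): 25·(25−15)=250≡16 → Q
L(11): 25·(11−15)=-100≡4 → E

LJEEHRJQE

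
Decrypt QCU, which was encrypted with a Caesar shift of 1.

PBT

Q(16): 16−1=15 → P
C(2): 2−1=1 → B
U(20): 20−1=19 → T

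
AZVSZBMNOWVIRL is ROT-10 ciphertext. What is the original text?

QPLIPRCDEMLYHB

A(0): 0−10=-10≡16 → Q
Z(25): 25−10=15 → P
V(21): 21−10=11 → L
S(18): 18−10=8 → I
Z(25): 25−10=15 → P
B(1): 1−10=-9≡17 → R
M(12): 12−10=2 → C
N(13): 13−10=3 → D
O(14): 14−10=4 → E
W(22): 22−10=12 → M
V(21): 21−10=11 → L
I(8): 8−10=-2≡24 → Y
R(17): 17−10=7 → H
L(11): 11−10=1 → B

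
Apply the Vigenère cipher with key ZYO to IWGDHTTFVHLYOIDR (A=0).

HUUCFHSDJGJMNGRQ

Repeat the key across the message: ZYOZYOZYOZYOZYOZ
I(8)+Z(25): 33≡7 → H
W(22)+Y(24): 46≡20 → U
G(6)+O(14): 20 → U
D(3)+Z(25): 28≡2 → C
H(7)+Y(24): 31≡5 → F
T(19)+O(14): 33≡7 → H
T(19)+Z(25): 44≡18 → S
F(5)+Y(24): 29≡3 → D
V(21)+O(14): 35≡9 → J
H(7)+Z(25): 32≡6 → G
L(11)+Y(24): 35≡9 → J
Y(24)+O(14): 38≡12 → M
O(14)+Z(25): 39≡13 → N
I(8)+Y(24): 32≡6 → G
D(3)+O(14): 17 → R
R(17)+Z(25): 42≡16 → Q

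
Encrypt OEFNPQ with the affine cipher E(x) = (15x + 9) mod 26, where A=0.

O(14): 15·14+9=219≡11 → L
E(4): 15·4+9=69≡17 → R
F(5): 15·5+9=84≡6 → G
N(13): 15·13+9=204≡22 → W
P(15): 15·15+9=234≡0 → A
Q(16): 15·16+9=249≡15 → P

LRGWAP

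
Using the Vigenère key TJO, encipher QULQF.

JDZJO

Repeat the key across the message: TJOTJ
Q(16)+T(19): 35≡9 → J
U(20)+J(9): 29≡3 → D
L(11)+O(14): 25 → Z
Q(16)+T(19): 35≡9 → J
F(5)+J(9): 14 → O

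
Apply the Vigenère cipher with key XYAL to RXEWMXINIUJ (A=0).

Repeat the key across the message: XYALXYALXYA
R(17)+X(23): 40≡14 → O
X(23)+Y(24): 47≡21 → V
E(4)+A(0): 4 → E
W(22)+L(11): 33≡7 → H
M(12)+X(23): 35≡9 → J
X(23)+Y(24): 47≡21 → V
I(8)+A(0): 8 → I
N(13)+L(11): 24 → Y
I(8)+X(23): 31≡5 → F
U(20)+Y(24): 44≡18 → S
J(9)+A(0): 9 → J

OVEHJVIYFSJ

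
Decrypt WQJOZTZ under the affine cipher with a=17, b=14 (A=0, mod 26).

The inverse of 17 mod 26 is 23, since 17·23=391≡1. Apply D(y)=23·(y−14) mod 26:
W(22): 23·(22−14)=184≡2 → C
Q(16): 23·(16−14)=46≡20 → U
J(9): 23·(9−14)=-115≡15 → P
O(14): 23·(14−14)=0 → A
Z(25): 23·(25−14)=253≡19 → T
T(19): 23·(19−14)=115≡11 → L
Z(25): 23·(25−14)=253≡19 → T

CUPATLT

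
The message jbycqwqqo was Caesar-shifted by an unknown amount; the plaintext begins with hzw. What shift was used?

From the crib: j(9)−h(7)=2, so the shift is 2.

2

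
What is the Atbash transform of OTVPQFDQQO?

LGEKJUWJJL

O(14) → L(11)
T(19) → G(6)
V(21) → E(4)
P(15) → K(10)
Q(16) → J(9)
F(5) → U(20)
D(3) → W(22)
Q(16) → J(9)
Q(16) → J(9)
O(14) → L(11)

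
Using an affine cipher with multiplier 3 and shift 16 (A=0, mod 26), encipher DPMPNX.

D(3): 3·3+16=25 → Z
P(15): 3·15+16=61≡9 → J
M(12): 3·12+16=52≡0 → A
P(15): 3·15+16=61≡9 → J
N(13): 3·13+16=55≡3 → D
X(23): 3·23+16=85≡7 → H

ZJAJDH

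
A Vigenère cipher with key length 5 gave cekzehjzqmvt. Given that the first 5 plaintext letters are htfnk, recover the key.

vlfmu

Subtract each crib letter from the matching ciphertext letter (mod 26):
c(2)−h(7)=-5≡21 → v
e(4)−t(19)=-15≡11 → l
k(10)−f(5)=5 → f
z(25)−n(13)=12 → m
e(4)−k(10)=-6≡20 → u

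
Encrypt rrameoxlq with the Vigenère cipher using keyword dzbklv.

Repeat the key across the message: dzbklvdzb
r(17)+d(3): 20 → u
r(17)+z(25): 42≡16 → q
a(0)+b(1): 1 → b
m(12)+k(10): 22 → w
e(4)+l(11): 15 → p
o(14)+v(21): 35≡9 → j
x(23)+d(3): 26≡0 → a
l(11)+z(25): 36≡10 → k
q(16)+b(1): 17 → r

uqbwpjakr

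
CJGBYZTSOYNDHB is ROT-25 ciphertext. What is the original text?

DKHCZAUTPZOEIC

C(2): 2−25=-23≡3 → D
J(9): 9−25=-16≡10 → K
G(6): 6−25=-19≡7 → H
B(1): 1−25=-24≡2 → C
Y(24): 24−25=-1≡25 → Z
Z(25): 25−25=0 → A
T(19): 19−25=-6≡20 → U
S(18): 18−25=-7≡19 → T
O(14): 14−25=-11≡15 → P
Y(24): 24−25=-1≡25 → Z
N(13): 13−25=-12≡14 → O
D(3): 3−25=-22≡4 → E
H(7): 7−25=-18≡8 → I
B(1): 1−25=-24≡2 → C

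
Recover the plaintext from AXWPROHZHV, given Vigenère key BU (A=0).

ZDVVQUGFGB

Repeat the key across the ciphertext: BUBUBUBUBU
A(0)−B(1): -1≡25 → Z
X(23)−U(20): 3 → D
W(22)−B(1): 21 → V
P(15)−U(20): -5≡21 → V
R(17)−B(1): 16 → Q
O(14)−U(20): -6≡20 → U
H(7)−B(1): 6 → G
Z(25)−U(20): 5 → F
H(7)−B(1): 6 → G
V(21)−U(20): 1 → B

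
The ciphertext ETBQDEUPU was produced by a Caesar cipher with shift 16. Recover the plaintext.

ODLANOEZE

E(4): 4−16=-12≡14 → O
T(19): 19−16=3 → D
B(1): 1−16=-15≡11 → L
Q(16): 16−16=0 → A
D(3): 3−16=-13≡13 → N
E(4): 4−16=-12≡14 → O
U(20): 20−16=4 → E
P(15): 15−16=-1≡25 → Z
U(20): 20−16=4 → E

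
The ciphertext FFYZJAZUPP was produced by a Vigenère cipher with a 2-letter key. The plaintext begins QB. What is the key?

PE

Subtract each crib letter from the matching ciphertext letter (mod 26):
F(5)−Q(16)=-11≡15 → P
F(5)−B(1)=4 → E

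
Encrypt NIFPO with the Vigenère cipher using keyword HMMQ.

UURFV

Repeat the key across the message: HMMQH
N(13)+H(7): 20 → U
I(8)+M(12): 20 → U
F(5)+M(12): 17 → R
P(15)+Q(16): 31≡5 → F
O(14)+H(7): 21 → V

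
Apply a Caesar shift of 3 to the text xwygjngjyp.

azbjmqjmbs

x(23): 23+3=26≡0 → a
w(22): 22+3=25 → z
y(24): 24+3=27≡1 → b
g(6): 6+3=9 → j
j(9): 9+3=12 → m
n(13): 13+3=16 → q
g(6): 6+3=9 → j
j(9): 9+3=12 → m
y(24): 24+3=27≡1 → b
p(15): 15+3=18 → s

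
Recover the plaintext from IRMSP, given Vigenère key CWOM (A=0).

Repeat the key across the ciphertext: CWOMC
I(8)−C(2): 6 → G
R(17)−W(22): -5≡21 → V
M(12)−O(14): -2≡24 → Y
S(18)−M(12): 6 → G
P(15)−C(2): 13 → N

GVYGN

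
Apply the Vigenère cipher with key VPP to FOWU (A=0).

Repeat the key across the message: VPPV
F(5)+V(21): 26≡0 → A
O(14)+P(15): 29≡3 → D
W(22)+P(15): 37≡11 → L
U(20)+V(21): 41≡15 → P

ADLP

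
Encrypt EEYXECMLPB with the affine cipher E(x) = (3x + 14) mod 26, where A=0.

E(4): 3·4+14=26≡0 → A
E(4): 3·4+14=26≡0 → A
Y(24): 3·24+14=86≡8 → I
X(23): 3·23+14=83≡5 → F
E(4): 3·4+14=26≡0 → A
C(2): 3·2+14=20 → U
M(12): 3·12+14=50≡24 → Y
L(11): 3·11+14=47≡21 → V
P(15): 3·15+14=59≡7 → H
B(1): 3·1+14=17 → R

AAIFAUYVHR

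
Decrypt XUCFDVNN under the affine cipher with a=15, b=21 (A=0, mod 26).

The inverse of 15 mod 26 is 7, since 15·7=105≡1. Apply D(y)=7·(y−21) mod 26:
X(23): 7·(23−21)=14 → O
U(20): 7·(20−21)=-7≡19 → T
C(2): 7·(2−21)=-133≡23 → X
F(5): 7·(5−21)=-112≡18 → S
D(3): 7·(3−21)=-126≡4 → E
V(21): 7·(21−21)=0 → A
N(13): 7·(13−21)=-56≡22 → W
N(13): 7·(13−21)=-56≡22 → W

OTXSEAWW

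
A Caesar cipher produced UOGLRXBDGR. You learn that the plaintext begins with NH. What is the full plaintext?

NHZEKQUWZK

From the crib: U(20)−N(13)=7, so the shift is 7.
Subtract 7 from each ciphertext letter:
U(20): 20−7=13 → N
O(14): 14−7=7 → H
G(6): 6−7=-1≡25 → Z
L(11): 11−7=4 → E
R(17): 17−7=10 → K
X(23): 23−7=16 → Q
B(1): 1−7=-6≡20 → U
D(3): 3−7=-4≡22 → W
G(6): 6−7=-1≡25 → Z
R(17): 17−7=10 → K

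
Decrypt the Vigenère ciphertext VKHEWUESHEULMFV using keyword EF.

Repeat the key across the ciphertext: EFEFEFEFEFEFEFE
V(21)−E(4): 17 → R
K(10)−F(5): 5 → F
H(7)−E(4): 3 → D
E(4)−F(5): -1≡25 → Z
W(22)−E(4): 18 → S
U(20)−F(5): 15 → P
E(4)−E(4): 0 → A
S(18)−F(5): 13 → N
H(7)−E(4): 3 → D
E(4)−F(5): -1≡25 → Z
U(20)−E(4): 16 → Q
L(11)−F(5): 6 → G
M(12)−E(4): 8 → I
F(5)−F(5): 0 → A
V(21)−E(4): 17 → R

RFDZSPANDZQGIAR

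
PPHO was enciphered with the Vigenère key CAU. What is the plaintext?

NPNM

Repeat the key across the ciphertext: CAUC
P(15)−C(2): 13 → N
P(15)−A(0): 15 → P
H(7)−U(20): -13≡13 → N
O(14)−C(2): 12 → M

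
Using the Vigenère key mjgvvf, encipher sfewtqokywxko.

Repeat the key across the message: mjgvvfmjgvvfm
s(18)+m(12): 30≡4 → e
f(5)+j(9): 14 → o
e(4)+g(6): 10 → k
w(22)+v(21): 43≡17 → r
t(19)+v(21): 40≡14 → o
q(16)+f(5): 21 → v
o(14)+m(12): 26≡0 → a
k(10)+j(9): 19 → t
y(24)+g(6): 30≡4 → e
w(22)+v(21): 43≡17 → r
x(23)+v(21): 44≡18 → s
k(10)+f(5): 15 → p
o(14)+m(12): 26≡0 → a

eokrovaterspa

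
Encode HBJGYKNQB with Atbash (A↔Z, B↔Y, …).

SYQTBPMJY

H(7) → S(18)
B(1) → Y(24)
J(9) → Q(16)
G(6) → T(19)
Y(24) → B(1)
K(10) → P(15)
N(13) → M(12)
Q(16) → J(9)
B(1) → Y(24)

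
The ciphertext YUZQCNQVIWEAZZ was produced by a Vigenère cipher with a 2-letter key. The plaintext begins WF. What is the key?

CP

Subtract each crib letter from the matching ciphertext letter (mod 26):
Y(24)−W(22)=2 → C
U(20)−F(5)=15 → P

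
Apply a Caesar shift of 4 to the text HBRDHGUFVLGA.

LFVHLKYJZPKE

H(7): 7+4=11 → L
B(1): 1+4=5 → F
R(17): 17+4=21 → V
D(3): 3+4=7 → H
H(7): 7+4=11 → L
G(6): 6+4=10 → K
U(20): 20+4=24 → Y
F(5): 5+4=9 → J
V(21): 21+4=25 → Z
L(11): 11+4=15 → P
G(6): 6+4=10 → K
A(0): 0+4=4 → E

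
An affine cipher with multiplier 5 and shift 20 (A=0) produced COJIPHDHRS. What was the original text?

The inverse of 5 mod 26 is 21, since 5·21=105≡1. Apply D(y)=21·(y−20) mod 26:
C(2): 21·(2−20)=-378≡12 → M
O(14): 21·(14−20)=-126≡4 → E
J(9): 21·(9−20)=-231≡3 → D
I(8): 21·(8−20)=-252≡8 → I
P(15): 21·(15−20)=-105≡25 → Z
H(7): 21·(7−20)=-273≡13 → N
D(3): 21·(3−20)=-357≡7 → H
H(7): 21·(7−20)=-273≡13 → N
R(17): 21·(17−20)=-63≡15 → P
S(18): 21·(18−20)=-42≡10 → K

MEDIZNHNPK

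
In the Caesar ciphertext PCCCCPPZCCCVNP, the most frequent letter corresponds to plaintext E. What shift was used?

The most frequent ciphertext letter is C (appears 7 times).
C is position 2; E is position 4.
Shift = -2≡24.

24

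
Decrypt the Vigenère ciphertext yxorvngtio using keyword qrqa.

Repeat the key across the ciphertext: qrqaqrqaqr
y(24)−q(16): 8 → i
x(23)−r(17): 6 → g
o(14)−q(16): -2≡24 → y
r(17)−a(0): 17 → r
v(21)−q(16): 5 → f
n(13)−r(17): -4≡22 → w
g(6)−q(16): -10≡16 → q
t(19)−a(0): 19 → t
i(8)−q(16): -8≡18 → s
o(14)−r(17): -3≡23 → x

igyrfwqtsx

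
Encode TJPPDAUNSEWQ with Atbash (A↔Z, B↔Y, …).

GQKKWZFMHVDJ

T(19) → G(6)
J(9) → Q(16)
P(15) → K(10)
P(15) → K(10)
D(3) → W(22)
A(0) → Z(25)
U(20) → F(5)
N(13) → M(12)
S(18) → H(7)
E(4) → V(21)
W(22) → D(3)
Q(16) → J(9)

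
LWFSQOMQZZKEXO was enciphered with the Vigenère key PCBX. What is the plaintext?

WUEVBMLTKXJHIM

Repeat the key across the ciphertext: PCBXPCBXPCBXPC
L(11)−P(15): -4≡22 → W
W(22)−C(2): 20 → U
F(5)−B(1): 4 → E
S(18)−X(23): -5≡21 → V
Q(16)−P(15): 1 → B
O(14)−C(2): 12 → M
M(12)−B(1): 11 → L
Q(16)−X(23): -7≡19 → T
Z(25)−P(15): 10 → K
Z(25)−C(2): 23 → X
K(10)−B(1): 9 → J
E(4)−X(23): -19≡7 → H
X(23)−P(15): 8 → I
O(14)−C(2): 12 → M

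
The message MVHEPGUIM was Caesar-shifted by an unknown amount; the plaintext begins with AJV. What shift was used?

From the crib: M(12)−A(0)=12, so the shift is 12.

12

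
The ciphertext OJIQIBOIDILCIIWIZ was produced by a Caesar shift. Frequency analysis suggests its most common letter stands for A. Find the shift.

The most frequent ciphertext letter is I (appears 7 times).
I is position 8; A is position 0.
Shift = 8.

8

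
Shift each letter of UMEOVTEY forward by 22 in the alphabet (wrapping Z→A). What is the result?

QIAKRPAU

U(20): 20+22=42≡16 → Q
M(12): 12+22=34≡8 → I
E(4): 4+22=26≡0 → A
O(14): 14+22=36≡10 → K
V(21): 21+22=43≡17 → R
T(19): 19+22=41≡15 → P
E(4): 4+22=26≡0 → A
Y(24): 24+22=46≡20 → U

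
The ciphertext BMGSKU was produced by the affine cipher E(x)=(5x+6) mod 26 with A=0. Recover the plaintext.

The inverse of 5 mod 26 is 21, since 5·21=105≡1. Apply D(y)=21·(y−6) mod 26:
B(1): 21·(1−6)=-105≡25 → Z
M(12): 21·(12−6)=126≡22 → W
G(6): 21·(6−6)=0 → A
S(18): 21·(18−6)=252≡18 → S
K(10): 21·(10−6)=84≡6 → G
U(20): 21·(20−6)=294≡8 → I

ZWASGI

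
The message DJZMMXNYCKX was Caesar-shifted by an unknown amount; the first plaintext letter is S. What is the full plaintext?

SYOBBMCNRZM

From the crib: D(3)−S(18)=-15≡11, so the shift is 11.
Subtract 11 from each ciphertext letter:
D(3): 3−11=-8≡18 → S
J(9): 9−11=-2≡24 → Y
Z(25): 25−11=14 → O
M(12): 12−11=1 → B
M(12): 12−11=1 → B
X(23): 23−11=12 → M
N(13): 13−11=2 → C
Y(24): 24−11=13 → N
C(2): 2−11=-9≡17 → R
K(10): 10−11=-1≡25 → Z
X(23): 23−11=12 → M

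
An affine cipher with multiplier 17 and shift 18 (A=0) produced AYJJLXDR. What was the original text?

The inverse of 17 mod 26 is 23, since 17·23=391≡1. Apply D(y)=23·(y−18) mod 26:
A(0): 23·(0−18)=-414≡2 → C
Y(24): 23·(24−18)=138≡8 → I
J(9): 23·(9−18)=-207≡1 → B
J(9): 23·(9−18)=-207≡1 → B
L(11): 23·(11−18)=-161≡21 → V
X(23): 23·(23−18)=115≡11 → L
D(3): 23·(3−18)=-345≡19 → T
R(17): 23·(17−18)=-23≡3 → D

CIBBVLTD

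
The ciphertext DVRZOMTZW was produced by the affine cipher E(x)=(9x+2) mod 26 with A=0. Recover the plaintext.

DFTRKEZRI

The inverse of 9 mod 26 is 3, since 9·3=27≡1. Apply D(y)=3·(y−2) mod 26:
D(3): 3·(3−2)=3 → D
V(21): 3·(21−2)=57≡5 → F
R(17): 3·(17−2)=45≡19 → T
Z(25): 3·(25−2)=69≡17 → R
O(14): 3·(14−2)=36≡10 → K
M(12): 3·(12−2)=30≡4 → E
T(19): 3·(19−2)=51≡25 → Z
Z(25): 3·(25−2)=69≡17 → R
W(22): 3·(22−2)=60≡8 → I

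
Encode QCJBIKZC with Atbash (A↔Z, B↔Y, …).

JXQYRPAX

Q(16) → J(9)
C(2) → X(23)
J(9) → Q(16)
B(1) → Y(24)
I(8) → R(17)
K(10) → P(15)
Z(25) → A(0)
C(2) → X(23)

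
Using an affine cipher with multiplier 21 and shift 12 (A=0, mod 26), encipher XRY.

X(23): 21·23+12=495≡1 → B
R(17): 21·17+12=369≡5 → F
Y(24): 21·24+12=516≡22 → W

BFW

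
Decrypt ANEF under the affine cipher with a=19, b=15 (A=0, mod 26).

The inverse of 19 mod 26 is 11, since 19·11=209≡1. Apply D(y)=11·(y−15) mod 26:
A(0): 11·(0−15)=-165≡17 → R
N(13): 11·(13−15)=-22≡4 → E
E(4): 11·(4−15)=-121≡9 → J
F(5): 11·(5−15)=-110≡20 → U

REJU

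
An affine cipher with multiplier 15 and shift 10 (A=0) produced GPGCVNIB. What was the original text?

The inverse of 15 mod 26 is 7, since 15·7=105≡1. Apply D(y)=7·(y−10) mod 26:
G(6): 7·(6−10)=-28≡24 → Y
P(15): 7·(15−10)=35≡9 → J
G(6): 7·(6−10)=-28≡24 → Y
C(2): 7·(2−10)=-56≡22 → W
V(21): 7·(21−10)=77≡25 → Z
N(13): 7·(13−10)=21 → V
I(8): 7·(8−10)=-14≡12 → M
B(1): 7·(1−10)=-63≡15 → P

YJYWZVMP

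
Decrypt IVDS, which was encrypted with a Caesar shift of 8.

I(8): 8−8=0 → A
V(21): 21−8=13 → N
D(3): 3−8=-5≡21 → V
S(18): 18−8=10 → K

ANVK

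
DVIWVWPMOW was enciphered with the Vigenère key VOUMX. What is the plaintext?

Repeat the key across the ciphertext: VOUMXVOUMX
D(3)−V(21): -18≡8 → I
V(21)−O(14): 7 → H
I(8)−U(20): -12≡14 → O
W(22)−M(12): 10 → K
V(21)−X(23): -2≡24 → Y
W(22)−V(21): 1 → B
P(15)−O(14): 1 → B
M(12)−U(20): -8≡18 → S
O(14)−M(12): 2 → C
W(22)−X(23): -1≡25 → Z

IHOKYBBSCZ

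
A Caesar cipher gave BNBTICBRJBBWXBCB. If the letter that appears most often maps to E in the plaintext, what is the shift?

The most frequent ciphertext letter is B (appears 7 times).
B is position 1; E is position 4.
Shift = -3≡23.

23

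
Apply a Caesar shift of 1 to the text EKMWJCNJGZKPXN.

E(4): 4+1=5 → F
K(10): 10+1=11 → L
M(12): 12+1=13 → N
W(22): 22+1=23 → X
J(9): 9+1=10 → K
C(2): 2+1=3 → D
N(13): 13+1=14 → O
J(9): 9+1=10 → K
G(6): 6+1=7 → H
Z(25): 25+1=26≡0 → A
K(10): 10+1=11 → L
P(15): 15+1=16 → Q
X(23): 23+1=24 → Y
N(13): 13+1=14 → O

FLNXKDOKHALQYO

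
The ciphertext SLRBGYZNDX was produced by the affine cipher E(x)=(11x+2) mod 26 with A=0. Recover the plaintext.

The inverse of 11 mod 26 is 19, since 11·19=209≡1. Apply D(y)=19·(y−2) mod 26:
S(18): 19·(18−2)=304≡18 → S
L(11): 19·(11−2)=171≡15 → P
R(17): 19·(17−2)=285≡25 → Z
B(1): 19·(1−2)=-19≡7 → H
G(6): 19·(6−2)=76≡24 → Y
Y(24): 19·(24−2)=418≡2 → C
Z(25): 19·(25−2)=437≡21 → V
N(13): 19·(13−2)=209≡1 → B
D(3): 19·(3−2)=19 → T
X(23): 19·(23−2)=399≡9 → J

SPZHYCVBTJ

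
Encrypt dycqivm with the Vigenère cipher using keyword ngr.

qetdomz

Repeat the key across the message: ngrngrn
d(3)+n(13): 16 → q
y(24)+g(6): 30≡4 → e
c(2)+r(17): 19 → t
q(16)+n(13): 29≡3 → d
i(8)+g(6): 14 → o
v(21)+r(17): 38≡12 → m
m(12)+n(13): 25 → z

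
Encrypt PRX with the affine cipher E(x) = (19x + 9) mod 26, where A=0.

P(15): 19·15+9=294≡8 → I
R(17): 19·17+9=332≡20 → U
X(23): 19·23+9=446≡4 → E

IUE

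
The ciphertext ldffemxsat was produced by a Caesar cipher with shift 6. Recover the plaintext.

fxzzygrmun

l(11): 11−6=5 → f
d(3): 3−6=-3≡23 → x
f(5): 5−6=-1≡25 → z
f(5): 5−6=-1≡25 → z
e(4): 4−6=-2≡24 → y
m(12): 12−6=6 → g
x(23): 23−6=17 → r
s(18): 18−6=12 → m
a(0): 0−6=-6≡20 → u
t(19): 19−6=13 → n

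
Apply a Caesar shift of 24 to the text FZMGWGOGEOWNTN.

DXKEUEMECMULRL

F(5): 5+24=29≡3 → D
Z(25): 25+24=49≡23 → X
M(12): 12+24=36≡10 → K
G(6): 6+24=30≡4 → E
W(22): 22+24=46≡20 → U
G(6): 6+24=30≡4 → E
O(14): 14+24=38≡12 → M
G(6): 6+24=30≡4 → E
E(4): 4+24=28≡2 → C
O(14): 14+24=38≡12 → M
W(22): 22+24=46≡20 → U
N(13): 13+24=37≡11 → L
T(19): 19+24=43≡17 → R
N(13): 13+24=37≡11 → L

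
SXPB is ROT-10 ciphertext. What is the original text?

S(18): 18−10=8 → I
X(23): 23−10=13 → N
P(15): 15−10=5 → F
B(1): 1−10=-9≡17 → R

INFR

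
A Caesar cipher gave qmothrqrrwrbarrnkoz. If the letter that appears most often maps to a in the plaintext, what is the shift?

The most frequent ciphertext letter is r (appears 6 times).
r is position 17; a is position 0.
Shift = 17.

17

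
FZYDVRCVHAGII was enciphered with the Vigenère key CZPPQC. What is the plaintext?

DAJOFPAWSLQGG

Repeat the key across the ciphertext: CZPPQCCZPPQCC
F(5)−C(2): 3 → D
Z(25)−Z(25): 0 → A
Y(24)−P(15): 9 → J
D(3)−P(15): -12≡14 → O
V(21)−Q(16): 5 → F
R(17)−C(2): 15 → P
C(2)−C(2): 0 → A
V(21)−Z(25): -4≡22 → W
H(7)−P(15): -8≡18 → S
A(0)−P(15): -15≡11 → L
G(6)−Q(16): -10≡16 → Q
I(8)−C(2): 6 → G
I(8)−C(2): 6 → G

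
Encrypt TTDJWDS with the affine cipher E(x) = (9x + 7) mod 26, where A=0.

T(19): 9·19+7=178≡22 → W
T(19): 9·19+7=178≡22 → W
D(3): 9·3+7=34≡8 → I
J(9): 9·9+7=88≡10 → K
W(22): 9·22+7=205≡23 → X
D(3): 9·3+7=34≡8 → I
S(18): 9·18+7=169≡13 → N

WWIKXIN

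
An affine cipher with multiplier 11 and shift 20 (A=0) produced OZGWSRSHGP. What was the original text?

QRUMOVONUJ

The inverse of 11 mod 26 is 19, since 11·19=209≡1. Apply D(y)=19·(y−20) mod 26:
O(14): 19·(14−20)=-114≡16 → Q
Z(25): 19·(25−20)=95≡17 → R
G(6): 19·(6−20)=-266≡20 → U
W(22): 19·(22−20)=38≡12 → M
S(18): 19·(18−20)=-38≡14 → O
R(17): 19·(17−20)=-57≡21 → V
S(18): 19·(18−20)=-38≡14 → O
H(7): 19·(7−20)=-247≡13 → N
G(6): 19·(6−20)=-266≡20 → U
P(15): 19·(15−20)=-95≡9 → J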